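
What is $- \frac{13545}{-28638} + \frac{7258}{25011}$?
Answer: $\frac{1412477}{1850814} \approx 0.76317$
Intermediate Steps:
$- \frac{13545}{-28638} + \frac{7258}{25011} = \left(-13545\right) \left(- \frac{1}{28638}\right) + 7258 \cdot \frac{1}{25011} = \frac{35}{74} + \frac{7258}{25011} = \frac{1412477}{1850814}$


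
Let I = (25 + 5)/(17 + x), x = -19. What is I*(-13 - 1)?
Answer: 210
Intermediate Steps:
I = -15 (I = (25 + 5)/(17 - 19) = 30/(-2) = 30*(-½) = -15)
I*(-13 - 1) = -15*(-13 - 1) = -15*(-14) = 210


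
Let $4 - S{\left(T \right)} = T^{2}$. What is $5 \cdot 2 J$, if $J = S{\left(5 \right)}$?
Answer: $-210$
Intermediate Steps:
$S{\left(T \right)} = 4 - T^{2}$
$J = -21$ ($J = 4 - 5^{2} = 4 - 25 = -21$)
$5 \cdot 2 J = 5 \cdot 2 \left(-21\right) = 10 \left(-21\right) = -210$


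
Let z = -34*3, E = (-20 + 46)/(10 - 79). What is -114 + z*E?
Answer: -1738/23 ≈ -75.565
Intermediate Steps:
E = -26/69 (E = 26/(-69) = 26*(-1/69) = -26/69 ≈ -0.37681)
z = -102
-114 + z*E = -114 - 102*(-26/69) = -114 + 884/23 = -1738/23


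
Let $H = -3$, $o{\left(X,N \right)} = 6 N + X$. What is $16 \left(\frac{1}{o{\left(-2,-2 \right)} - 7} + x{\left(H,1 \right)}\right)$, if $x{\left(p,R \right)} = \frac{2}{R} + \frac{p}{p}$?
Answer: $\frac{992}{21} \approx 47.238$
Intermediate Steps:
$o{\left(X,N \right)} = X + 6 N$
$x{\left(p,R \right)} = 1 + \frac{2}{R}$ ($x{\left(p,R \right)} = \frac{2}{R} + 1 = 1 + \frac{2}{R}$)
$16 \left(\frac{1}{o{\left(-2,-2 \right)} - 7} + x{\left(H,1 \right)}\right) = 16 \left(\frac{1}{\left(-2 + 6 \left(-2\right)\right) - 7} + \frac{2 + 1}{1}\right) = 16 \left(\frac{1}{\left(-2 - 12\right) - 7} + 1 \cdot 3\right) = 16 \left(\frac{1}{-14 - 7} + 3\right) = 16 \left(\frac{1}{-21} + 3\right) = 16 \left(- \frac{1}{21} + 3\right) = 16 \cdot \frac{62}{21} = \frac{992}{21}$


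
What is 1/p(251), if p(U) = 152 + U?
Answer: 1/403 ≈ 0.0024814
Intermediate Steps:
1/p(251) = 1/(152 + 251) = 1/403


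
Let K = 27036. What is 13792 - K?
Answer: -13244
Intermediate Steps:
13792 - K = 13792 - 1*27036 = 13792 - 27036 = -13244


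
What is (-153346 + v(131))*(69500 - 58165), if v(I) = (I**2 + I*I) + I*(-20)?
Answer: -1378834740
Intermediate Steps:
v(I) = -20*I + 2*I**2 (v(I) = (I**2 + I**2) - 20*I = 2*I**2 - 20*I = -20*I + 2*I**2)
(-153346 + v(131))*(69500 - 58165) = (-153346 + 2*131*(-10 + 131))*(69500 - 58165) = (-153346 + 2*131*121)*11335 = (-153346 + 31702)*11335 = -121644*11335 = -1378834740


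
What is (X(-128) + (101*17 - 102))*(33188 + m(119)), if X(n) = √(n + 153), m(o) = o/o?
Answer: 53766180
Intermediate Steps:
m(o) = 1
X(n) = √(153 + n)
(X(-128) + (101*17 - 102))*(33188 + m(119)) = (√(153 - 128) + (101*17 - 102))*(33188 + 1) = (√25 + (1717 - 102))*33189 = (5 + 1615)*33189 = 1620*33189 = 53766180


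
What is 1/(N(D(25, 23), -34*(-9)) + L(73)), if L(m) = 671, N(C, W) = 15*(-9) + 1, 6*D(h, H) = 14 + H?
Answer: 1/537 ≈ 0.0018622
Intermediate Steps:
D(h, H) = 7/3 + H/6 (D(h, H) = (14 + H)/6 = 7/3 + H/6)
N(C, W) = -134 (N(C, W) = -135 + 1 = -134)
1/(N(D(25, 23), -34*(-9)) + L(73)) = 1/(-134 + 671) = 1/537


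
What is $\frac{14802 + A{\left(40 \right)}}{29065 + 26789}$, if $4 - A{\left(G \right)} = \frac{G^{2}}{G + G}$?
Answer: $\frac{7393}{27927} \approx 0.26473$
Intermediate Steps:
$A{\left(G \right)} = 4 - \frac{G}{2}$ ($A{\left(G \right)} = 4 - \frac{G^{2}}{G + G} = 4 - \frac{G^{2}}{2 G} = 4 - \frac{1}{2 G} G^{2} = 4 - \frac{G}{2}$)
$\frac{14802 + A{\left(40 \right)}}{29065 + 26789} = \frac{14802 + \left(4 - 20\right)}{29065 + 26789} = \frac{14802 + \left(4 - 20\right)}{55854} = \left(14802 - 16\right) \frac{1}{55854} = 14786 \cdot \frac{1}{55854} = \frac{7393}{27927}$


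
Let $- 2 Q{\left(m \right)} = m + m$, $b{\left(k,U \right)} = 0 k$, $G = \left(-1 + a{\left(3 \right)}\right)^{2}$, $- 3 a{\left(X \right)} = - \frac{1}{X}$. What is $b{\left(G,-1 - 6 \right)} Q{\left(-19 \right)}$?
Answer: $0$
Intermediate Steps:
$a{\left(X \right)} = \frac{1}{3 X}$ ($a{\left(X \right)} = - \frac{\left(-1\right) \frac{1}{X}}{3} = \frac{1}{3 X}$)
$G = \frac{64}{81}$ ($G = \left(-1 + \frac{1}{3 \cdot 3}\right)^{2} = \left(-1 + \frac{1}{3} \cdot \frac{1}{3}\right)^{2} = \left(-1 + \frac{1}{9}\right)^{2} = \left(- \frac{8}{9}\right)^{2} = \frac{64}{81} \approx 0.79012$)
$b{\left(k,U \right)} = 0$
$Q{\left(m \right)} = - m$ ($Q{\left(m \right)} = - \frac{m + m}{2} = - \frac{2 m}{2} = - m$)
$b{\left(G,-1 - 6 \right)} Q{\left(-19 \right)} = 0 \left(\left(-1\right) \left(-19\right)\right) = 0 \cdot 19 = 0$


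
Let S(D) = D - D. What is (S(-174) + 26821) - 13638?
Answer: 13183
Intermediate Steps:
S(D) = 0
(S(-174) + 26821) - 13638 = (0 + 26821) - 13638 = 26821 - 13638 = 13183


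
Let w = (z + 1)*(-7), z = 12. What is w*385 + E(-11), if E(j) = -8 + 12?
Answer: -35031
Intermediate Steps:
E(j) = 4
w = -91 (w = (12 + 1)*(-7) = 13*(-7) = -91)
w*385 + E(-11) = -91*385 + 4 = -35035 + 4 = -35031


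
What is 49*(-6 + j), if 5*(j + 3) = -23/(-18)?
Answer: -38563/90 ≈ -428.48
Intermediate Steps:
j = -247/90 (j = -3 + (-23/(-18))/5 = -3 + (-23*(-1/18))/5 = -3 + (1/5)*(23/18) = -3 + 23/90 = -247/90 ≈ -2.7444)
49*(-6 + j) = 49*(-6 - 247/90) = 49*(-787/90) = -38563/90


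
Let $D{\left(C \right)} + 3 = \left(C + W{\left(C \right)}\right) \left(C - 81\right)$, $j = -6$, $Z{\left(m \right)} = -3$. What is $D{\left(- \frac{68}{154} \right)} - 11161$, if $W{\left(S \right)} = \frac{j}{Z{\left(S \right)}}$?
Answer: $- \frac{66943876}{5929} \approx -11291.0$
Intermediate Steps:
$W{\left(S \right)} = 2$ ($W{\left(S \right)} = - \frac{6}{-3} = \left(-6\right) \left(- \frac{1}{3}\right) = 2$)
$D{\left(C \right)} = -3 + \left(-81 + C\right) \left(2 + C\right)$ ($D{\left(C \right)} = -3 + \left(C + 2\right) \left(C - 81\right) = -3 + \left(2 + C\right) \left(-81 + C\right) = -3 + \left(-81 + C\right) \left(2 + C\right)$)
$D{\left(- \frac{68}{154} \right)} - 11161 = \left(-165 + \left(- \frac{68}{154}\right)^{2} - 79 \left(- \frac{68}{154}\right)\right) - 11161 = \left(-165 + \left(\left(-68\right) \frac{1}{154}\right)^{2} - 79 \left(\left(-68\right) \frac{1}{154}\right)\right) - 11161 = \left(-165 + \left(- \frac{34}{77}\right)^{2} - - \frac{2686}{77}\right) - 11161 = \left(-165 + \frac{1156}{5929} + \frac{2686}{77}\right) - 11161 = - \frac{770307}{5929} - 11161 = - \frac{66943876}{5929}$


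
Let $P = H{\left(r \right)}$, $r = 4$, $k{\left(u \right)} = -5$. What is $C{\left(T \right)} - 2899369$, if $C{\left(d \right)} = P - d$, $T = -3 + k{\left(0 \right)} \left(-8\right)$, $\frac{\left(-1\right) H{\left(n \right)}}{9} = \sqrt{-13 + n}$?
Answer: $-2899406 - 27 i \approx -2.8994 \cdot 10^{6} - 27.0 i$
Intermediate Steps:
$H{\left(n \right)} = - 9 \sqrt{-13 + n}$
$P = - 27 i$ ($P = - 9 \sqrt{-13 + 4} = - 9 \sqrt{-9} = - 9 \cdot 3 i = - 27 i \approx - 27.0 i$)
$T = 37$ ($T = -3 - -40 = -3 + 40 = 37$)
$C{\left(d \right)} = - d - 27 i$ ($C{\left(d \right)} = - 27 i - d = - d - 27 i$)
$C{\left(T \right)} - 2899369 = \left(\left(-1\right) 37 - 27 i\right) - 2899369 = \left(-37 - 27 i\right) - 2899369 = -2899406 - 27 i$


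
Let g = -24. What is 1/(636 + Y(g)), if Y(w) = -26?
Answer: 1/610 ≈ 0.0016393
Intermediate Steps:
1/(636 + Y(g)) = 1/(636 - 26) = 1/610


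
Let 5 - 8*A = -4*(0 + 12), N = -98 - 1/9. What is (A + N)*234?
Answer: -85631/4 ≈ -21408.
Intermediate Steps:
N = -883/9 (N = -98 - 1*1/9 = -98 - 1/9 = -883/9 ≈ -98.111)
A = 53/8 (A = 5/8 - (-1)*(0 + 12)/2 = 5/8 - (-1)*12/2 = 5/8 - 1/8*(-48) = 5/8 + 6 = 53/8 ≈ 6.6250)
(A + N)*234 = (53/8 - 883/9)*234 = -6587/72*234 = -85631/4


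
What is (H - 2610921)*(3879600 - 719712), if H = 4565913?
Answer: 6177555760896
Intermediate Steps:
(H - 2610921)*(3879600 - 719712) = (4565913 - 2610921)*(3879600 - 719712) = 1954992*3159888 = 6177555760896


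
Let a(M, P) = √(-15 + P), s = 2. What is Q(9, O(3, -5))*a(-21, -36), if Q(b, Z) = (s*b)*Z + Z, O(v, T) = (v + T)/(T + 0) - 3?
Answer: -247*I*√51/5 ≈ -352.79*I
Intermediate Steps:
O(v, T) = -3 + (T + v)/T (O(v, T) = (T + v)/T - 3 = -3 + (T + v)/T)
Q(b, Z) = Z + 2*Z*b (Q(b, Z) = (2*b)*Z + Z = 2*Z*b + Z = Z + 2*Z*b)
Q(9, O(3, -5))*a(-21, -36) = ((-2 + 3/(-5))*(1 + 2*9))*√(-15 - 36) = ((-2 + 3*(-⅕))*(1 + 18))*√(-51) = ((-2 - ⅗)*19)*(I*√51) = (-13/5*19)*(I*√51) = -247*I*√51/5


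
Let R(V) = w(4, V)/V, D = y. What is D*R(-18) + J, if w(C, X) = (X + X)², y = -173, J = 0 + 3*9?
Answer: 12483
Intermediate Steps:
J = 27 (J = 0 + 27 = 27)
w(C, X) = 4*X² (w(C, X) = (2*X)² = 4*X²)
D = -173
R(V) = 4*V (R(V) = (4*V²)/V = 4*V)
D*R(-18) + J = -692*(-18) + 27 = -173*(-72) + 27 = 12456 + 27 = 12483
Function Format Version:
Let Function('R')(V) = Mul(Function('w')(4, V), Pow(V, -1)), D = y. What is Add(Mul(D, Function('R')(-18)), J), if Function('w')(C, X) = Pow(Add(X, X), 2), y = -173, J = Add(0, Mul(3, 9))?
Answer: 12483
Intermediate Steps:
J = 27 (J = Add(0, 27) = 27)
Function('w')(C, X) = Mul(4, Pow(X, 2)) (Function('w')(C, X) = Pow(Mul(2, X), 2) = Mul(4, Pow(X, 2)))
D = -173
Function('R')(V) = Mul(4, V) (Function('R')(V) = Mul(Mul(4, Pow(V, 2)), Pow(V, -1)) = Mul(4, V))
Add(Mul(D, Function('R')(-18)), J) = Add(Mul(-173, Mul(4, -18)), 27) = Add(Mul(-173, -72), 27) = Add(12456, 27) = 12483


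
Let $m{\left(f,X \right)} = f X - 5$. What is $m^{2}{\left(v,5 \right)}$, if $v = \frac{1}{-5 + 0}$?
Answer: $36$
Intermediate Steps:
$v = - \frac{1}{5}$ ($v = \frac{1}{-5} = - \frac{1}{5} \approx -0.2$)
$m{\left(f,X \right)} = -5 + X f$ ($m{\left(f,X \right)} = X f - 5 = -5 + X f$)
$m^{2}{\left(v,5 \right)} = \left(-5 + 5 \left(- \frac{1}{5}\right)\right)^{2} = \left(-5 - 1\right)^{2} = \left(-6\right)^{2} = 36$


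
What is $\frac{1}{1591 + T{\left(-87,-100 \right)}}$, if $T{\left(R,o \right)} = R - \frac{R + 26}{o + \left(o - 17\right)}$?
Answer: $\frac{217}{326307} \approx 0.00066502$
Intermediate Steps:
$T{\left(R,o \right)} = R - \frac{26 + R}{-17 + 2 o}$ ($T{\left(R,o \right)} = R - \frac{26 + R}{o + \left(-17 + o\right)} = R - \frac{26 + R}{-17 + 2 o}$)
$\frac{1}{1591 + T{\left(-87,-100 \right)}} = \frac{1}{1591 + \frac{2 \left(-13 - -783 - -8700\right)}{-17 + 2 \left(-100\right)}} = \frac{1}{1591 + \frac{2 \left(-13 + 783 + 8700\right)}{-17 - 200}} = \frac{1}{1591 + 2 \frac{1}{-217} \cdot 9470} = \frac{1}{1591 + 2 \left(- \frac{1}{217}\right) 9470} = \frac{1}{1591 - \frac{18940}{217}} = \frac{1}{\frac{326307}{217}} = \frac{217}{326307}$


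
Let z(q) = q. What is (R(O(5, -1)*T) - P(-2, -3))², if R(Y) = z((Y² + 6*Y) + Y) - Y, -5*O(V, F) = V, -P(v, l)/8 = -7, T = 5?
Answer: 3721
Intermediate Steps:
P(v, l) = 56 (P(v, l) = -8*(-7) = 56)
O(V, F) = -V/5
R(Y) = Y² + 6*Y (R(Y) = ((Y² + 6*Y) + Y) - Y = (Y² + 7*Y) - Y = Y² + 6*Y)
(R(O(5, -1)*T) - P(-2, -3))² = ((-⅕*5*5)*(6 - ⅕*5*5) - 1*56)² = ((-1*5)*(6 - 1*5) - 56)² = (-5*(6 - 5) - 56)² = (-5*1 - 56)² = (-5 - 56)² = (-61)² = 3721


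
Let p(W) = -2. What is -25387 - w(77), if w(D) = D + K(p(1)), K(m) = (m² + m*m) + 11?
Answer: -25483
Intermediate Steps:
K(m) = 11 + 2*m² (K(m) = (m² + m²) + 11 = 2*m² + 11 = 11 + 2*m²)
w(D) = 19 + D (w(D) = D + (11 + 2*(-2)²) = D + (11 + 2*4) = D + (11 + 8) = D + 19 = 19 + D)
-25387 - w(77) = -25387 - (19 + 77) = -25387 - 1*96 = -25387 - 96 = -25483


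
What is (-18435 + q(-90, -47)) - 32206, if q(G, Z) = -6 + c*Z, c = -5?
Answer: -50412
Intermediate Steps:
q(G, Z) = -6 - 5*Z
(-18435 + q(-90, -47)) - 32206 = (-18435 + (-6 - 5*(-47))) - 32206 = (-18435 + (-6 + 235)) - 32206 = (-18435 + 229) - 32206 = -18206 - 32206 = -50412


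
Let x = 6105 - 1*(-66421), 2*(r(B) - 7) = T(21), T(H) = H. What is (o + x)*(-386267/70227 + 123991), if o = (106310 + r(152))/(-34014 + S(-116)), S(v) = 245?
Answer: 21323971031659653385/2371495563 ≈ 8.9918e+9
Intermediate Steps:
r(B) = 35/2 (r(B) = 7 + (½)*21 = 7 + 21/2 = 35/2)
x = 72526 (x = 6105 + 66421 = 72526)
o = -212655/67538 (o = (106310 + 35/2)/(-34014 + 245) = (212655/2)/(-33769) = (212655/2)*(-1/33769) = -212655/67538 ≈ -3.1487)
(o + x)*(-386267/70227 + 123991) = (-212655/67538 + 72526)*(-386267/70227 + 123991) = 4898048333*(-386267*1/70227 + 123991)/67538 = 4898048333*(-386267/70227 + 123991)/67538 = (4898048333/67538)*(8707129690/70227) = 21323971031659653385/2371495563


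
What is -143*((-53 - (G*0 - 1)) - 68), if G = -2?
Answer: 17160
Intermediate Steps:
-143*((-53 - (G*0 - 1)) - 68) = -143*((-53 - (-2*0 - 1)) - 68) = -143*((-53 - (0 - 1)) - 68) = -143*((-53 - 1*(-1)) - 68) = -143*((-53 + 1) - 68) = -143*(-52 - 68) = -143*(-120) = 17160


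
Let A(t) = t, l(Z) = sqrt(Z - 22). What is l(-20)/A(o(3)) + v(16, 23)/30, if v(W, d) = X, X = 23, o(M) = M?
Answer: 23/30 + I*sqrt(42)/3 ≈ 0.76667 + 2.1602*I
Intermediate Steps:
l(Z) = sqrt(-22 + Z)
v(W, d) = 23
l(-20)/A(o(3)) + v(16, 23)/30 = sqrt(-22 - 20)/3 + 23/30 = sqrt(-42)*(1/3) + 23*(1/30) = (I*sqrt(42))*(1/3) + 23/30 = I*sqrt(42)/3 + 23/30 = 23/30 + I*sqrt(42)/3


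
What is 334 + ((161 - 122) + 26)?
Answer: 399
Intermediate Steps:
334 + ((161 - 122) + 26) = 334 + (39 + 26) = 334 + 65 = 399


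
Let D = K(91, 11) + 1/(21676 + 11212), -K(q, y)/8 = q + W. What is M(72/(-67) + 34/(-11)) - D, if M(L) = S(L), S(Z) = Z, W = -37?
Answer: 10370046095/24238456 ≈ 427.83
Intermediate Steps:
K(q, y) = 296 - 8*q (K(q, y) = -8*(q - 37) = -8*(-37 + q) = 296 - 8*q)
M(L) = L
D = -14207615/32888 (D = (296 - 8*91) + 1/(21676 + 11212) = (296 - 728) + 1/32888 = -432 + 1/32888 = -14207615/32888 ≈ -432.00)
M(72/(-67) + 34/(-11)) - D = (72/(-67) + 34/(-11)) - 1*(-14207615/32888) = (72*(-1/67) + 34*(-1/11)) + 14207615/32888 = (-72/67 - 34/11) + 14207615/32888 = -3070/737 + 14207615/32888 = 10370046095/24238456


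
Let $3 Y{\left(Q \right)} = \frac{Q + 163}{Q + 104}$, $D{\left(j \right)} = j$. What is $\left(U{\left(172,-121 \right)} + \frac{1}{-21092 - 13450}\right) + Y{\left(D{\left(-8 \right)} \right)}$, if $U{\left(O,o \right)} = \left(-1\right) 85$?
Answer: $- \frac{15559897}{184224} \approx -84.462$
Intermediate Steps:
$Y{\left(Q \right)} = \frac{163 + Q}{3 \left(104 + Q\right)}$ ($Y{\left(Q \right)} = \frac{\left(Q + 163\right) \frac{1}{Q + 104}}{3} = \frac{\left(163 + Q\right) \frac{1}{104 + Q}}{3} = \frac{\frac{1}{104 + Q} \left(163 + Q\right)}{3} = \frac{163 + Q}{3 \left(104 + Q\right)}$)
$U{\left(O,o \right)} = -85$
$\left(U{\left(172,-121 \right)} + \frac{1}{-21092 - 13450}\right) + Y{\left(D{\left(-8 \right)} \right)} = \left(-85 + \frac{1}{-21092 - 13450}\right) + \frac{163 - 8}{3 \left(104 - 8\right)} = \left(-85 + \frac{1}{-34542}\right) + \frac{1}{3} \cdot \frac{1}{96} \cdot 155 = \left(-85 - \frac{1}{34542}\right) + \frac{1}{3} \cdot \frac{1}{96} \cdot 155 = - \frac{2936071}{34542} + \frac{155}{288} = - \frac{15559897}{184224}$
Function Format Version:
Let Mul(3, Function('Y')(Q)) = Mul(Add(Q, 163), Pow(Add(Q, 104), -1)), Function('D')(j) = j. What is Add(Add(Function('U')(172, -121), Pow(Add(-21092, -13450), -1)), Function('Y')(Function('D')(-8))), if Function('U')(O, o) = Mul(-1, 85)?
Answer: Rational(-15559897, 184224) ≈ -84.462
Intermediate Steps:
Function('Y')(Q) = Mul(Rational(1, 3), Pow(Add(104, Q), -1), Add(163, Q)) (Function('Y')(Q) = Mul(Rational(1, 3), Mul(Add(Q, 163), Pow(Add(Q, 104), -1))) = Mul(Rational(1, 3), Mul(Add(163, Q), Pow(Add(104, Q), -1))) = Mul(Rational(1, 3), Mul(Pow(Add(104, Q), -1), Add(163, Q))) = Mul(Rational(1, 3), Pow(Add(104, Q), -1), Add(163, Q)))
Function('U')(O, o) = -85
Add(Add(Function('U')(172, -121), Pow(Add(-21092, -13450), -1)), Function('Y')(Function('D')(-8))) = Add(Add(-85, Pow(Add(-21092, -13450), -1)), Mul(Rational(1, 3), Pow(Add(104, -8), -1), Add(163, -8))) = Add(Add(-85, Pow(-34542, -1)), Mul(Rational(1, 3), Pow(96, -1), 155)) = Add(Add(-85, Rational(-1, 34542)), Mul(Rational(1, 3), Rational(1, 96), 155)) = Add(Rational(-2936071, 34542), Rational(155, 288)) = Rational(-15559897, 184224)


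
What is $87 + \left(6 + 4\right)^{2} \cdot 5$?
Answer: $587$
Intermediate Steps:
$87 + \left(6 + 4\right)^{2} \cdot 5 = 87 + 10^{2} \cdot 5 = 87 + 100 \cdot 5 = 87 + 500 = 587$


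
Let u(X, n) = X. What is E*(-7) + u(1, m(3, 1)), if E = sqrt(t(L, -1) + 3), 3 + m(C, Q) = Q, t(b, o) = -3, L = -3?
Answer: 1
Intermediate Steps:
m(C, Q) = -3 + Q
E = 0 (E = sqrt(-3 + 3) = sqrt(0) = 0)
E*(-7) + u(1, m(3, 1)) = 0*(-7) + 1 = 0 + 1 = 1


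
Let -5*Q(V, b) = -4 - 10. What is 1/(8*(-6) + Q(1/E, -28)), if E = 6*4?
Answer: -5/226 ≈ -0.022124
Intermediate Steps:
E = 24
Q(V, b) = 14/5 (Q(V, b) = -(-4 - 10)/5 = -1/5*(-14) = 14/5)
1/(8*(-6) + Q(1/E, -28)) = 1/(8*(-6) + 14/5) = 1/(-48 + 14/5) = 1/(-226/5) = -5/226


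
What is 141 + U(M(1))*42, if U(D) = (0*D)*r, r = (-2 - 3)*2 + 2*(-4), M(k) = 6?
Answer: 141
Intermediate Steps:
r = -18 (r = -5*2 - 8 = -10 - 8 = -18)
U(D) = 0 (U(D) = (0*D)*(-18) = 0*(-18) = 0)
141 + U(M(1))*42 = 141 + 0*42 = 141 + 0 = 141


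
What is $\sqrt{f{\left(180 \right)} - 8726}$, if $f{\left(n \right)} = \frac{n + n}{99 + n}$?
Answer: $\frac{i \sqrt{8384446}}{31} \approx 93.406 i$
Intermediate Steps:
$f{\left(n \right)} = \frac{2 n}{99 + n}$
$\sqrt{f{\left(180 \right)} - 8726} = \sqrt{2 \cdot 180 \frac{1}{99 + 180} - 8726} = \sqrt{2 \cdot 180 \cdot \frac{1}{279} - 8726} = \sqrt{\frac{40}{31} - 8726} = \sqrt{- \frac{270466}{31}} = \frac{i \sqrt{8384446}}{31}$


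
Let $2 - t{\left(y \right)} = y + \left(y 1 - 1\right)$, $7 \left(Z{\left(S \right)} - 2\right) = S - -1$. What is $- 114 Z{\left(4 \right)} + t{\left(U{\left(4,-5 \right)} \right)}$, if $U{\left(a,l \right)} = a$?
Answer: $- \frac{2201}{7} \approx -314.43$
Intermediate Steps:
$Z{\left(S \right)} = \frac{15}{7} + \frac{S}{7}$ ($Z{\left(S \right)} = 2 + \frac{S - -1}{7} = 2 + \frac{S + 1}{7} = 2 + \frac{1 + S}{7} = 2 + \left(\frac{1}{7} + \frac{S}{7}\right) = \frac{15}{7} + \frac{S}{7}$)
$t{\left(y \right)} = 3 - 2 y$ ($t{\left(y \right)} = 2 - \left(y + \left(y 1 - 1\right)\right) = 2 - \left(y + \left(y - 1\right)\right) = 2 - \left(y + \left(-1 + y\right)\right) = 2 - \left(-1 + 2 y\right) = 3 - 2 y$)
$- 114 Z{\left(4 \right)} + t{\left(U{\left(4,-5 \right)} \right)} = - 114 \left(\frac{15}{7} + \frac{1}{7} \cdot 4\right) + \left(3 - 8\right) = - 114 \left(\frac{15}{7} + \frac{4}{7}\right) + \left(3 - 8\right) = \left(-114\right) \frac{19}{7} - 5 = - \frac{2166}{7} - 5 = - \frac{2201}{7}$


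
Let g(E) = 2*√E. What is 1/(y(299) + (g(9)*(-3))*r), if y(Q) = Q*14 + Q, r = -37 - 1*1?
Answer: 1/5169 ≈ 0.00019346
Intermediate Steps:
r = -38 (r = -37 - 1 = -38)
y(Q) = 15*Q (y(Q) = 14*Q + Q = 15*Q)
1/(y(299) + (g(9)*(-3))*r) = 1/(15*299 + ((2*√9)*(-3))*(-38)) = 1/(4485 + ((2*3)*(-3))*(-38)) = 1/(4485 + (6*(-3))*(-38)) = 1/(4485 - 18*(-38)) = 1/(4485 + 684) = 1/5169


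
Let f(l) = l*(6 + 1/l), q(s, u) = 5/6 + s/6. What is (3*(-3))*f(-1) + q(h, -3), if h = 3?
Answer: 139/3 ≈ 46.333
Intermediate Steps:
q(s, u) = ⅚ + s/6 (q(s, u) = 5*(⅙) + s*(⅙) = ⅚ + s/6)
(3*(-3))*f(-1) + q(h, -3) = (3*(-3))*(1 + 6*(-1)) + (⅚ + (⅙)*3) = -9*(1 - 6) + (⅚ + ½) = -9*(-5) + 4/3 = 45 + 4/3 = 139/3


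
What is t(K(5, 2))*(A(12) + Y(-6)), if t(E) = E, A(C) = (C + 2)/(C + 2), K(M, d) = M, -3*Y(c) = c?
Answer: 15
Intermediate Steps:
Y(c) = -c/3
A(C) = 1 (A(C) = (2 + C)/(2 + C) = 1)
t(K(5, 2))*(A(12) + Y(-6)) = 5*(1 - ⅓*(-6)) = 5*(1 + 2) = 5*3 = 15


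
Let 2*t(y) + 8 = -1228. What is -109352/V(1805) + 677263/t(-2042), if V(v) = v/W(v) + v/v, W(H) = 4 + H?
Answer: -62349504553/1116726 ≈ -55832.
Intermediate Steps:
V(v) = 1 + v/(4 + v) (V(v) = v/(4 + v) + v/v = v/(4 + v) + 1 = 1 + v/(4 + v))
t(y) = -618 (t(y) = -4 + (1/2)*(-1228) = -4 - 614 = -618)
-109352/V(1805) + 677263/t(-2042) = -109352*(4 + 1805)/(2*(2 + 1805)) + 677263/(-618) = -109352/(2*1807/1809) + 677263*(-1/618) = -109352/(2*(1/1809)*1807) - 677263/618 = -109352/3614/1809 - 677263/618 = -109352*1809/3614 - 677263/618 = -98908884/1807 - 677263/618 = -62349504553/1116726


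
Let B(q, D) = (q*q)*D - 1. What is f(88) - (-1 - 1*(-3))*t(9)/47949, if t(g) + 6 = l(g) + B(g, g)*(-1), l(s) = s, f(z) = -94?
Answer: -4505756/47949 ≈ -93.970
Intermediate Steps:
B(q, D) = -1 + D*q² (B(q, D) = q²*D - 1 = D*q² - 1 = -1 + D*q²)
t(g) = -5 + g - g³ (t(g) = -6 + (g + (-1 + g*g²)*(-1)) = -6 + (g + (-1 + g³)*(-1)) = -6 + (g + (1 - g³)) = -6 + (1 + g - g³) = -5 + g - g³)
f(88) - (-1 - 1*(-3))*t(9)/47949 = -94 - (-1 - 1*(-3))*(-5 + 9 - 1*9³)/47949 = -94 - (-1 + 3)*(-5 + 9 - 1*729)/47949 = -94 - 2*(-5 + 9 - 729)/47949 = -94 - 2*(-725)/47949 = -94 - (-1450)/47949 = -94 - 1*(-1450/47949) = -94 + 1450/47949 = -4505756/47949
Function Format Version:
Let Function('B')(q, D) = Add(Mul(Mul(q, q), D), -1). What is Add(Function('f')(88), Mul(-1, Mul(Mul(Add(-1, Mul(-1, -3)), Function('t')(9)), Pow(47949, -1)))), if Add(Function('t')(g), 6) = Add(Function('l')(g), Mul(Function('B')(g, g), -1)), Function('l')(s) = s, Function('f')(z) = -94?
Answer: Rational(-4505756, 47949) ≈ -93.970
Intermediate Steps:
Function('B')(q, D) = Add(-1, Mul(D, Pow(q, 2))) (Function('B')(q, D) = Add(Mul(Pow(q, 2), D), -1) = Add(Mul(D, Pow(q, 2)), -1) = Add(-1, Mul(D, Pow(q, 2))))
Function('t')(g) = Add(-5, g, Mul(-1, Pow(g, 3))) (Function('t')(g) = Add(-6, Add(g, Mul(Add(-1, Mul(g, Pow(g, 2))), -1))) = Add(-6, Add(g, Mul(Add(-1, Pow(g, 3)), -1))) = Add(-6, Add(g, Add(1, Mul(-1, Pow(g, 3))))) = Add(-6, Add(1, g, Mul(-1, Pow(g, 3)))) = Add(-5, g, Mul(-1, Pow(g, 3))))
Add(Function('f')(88), Mul(-1, Mul(Mul(Add(-1, Mul(-1, -3)), Function('t')(9)), Pow(47949, -1)))) = Add(-94, Mul(-1, Mul(Mul(Add(-1, Mul(-1, -3)), Add(-5, 9, Mul(-1, Pow(9, 3)))), Pow(47949, -1)))) = Add(-94, Mul(-1, Mul(Mul(Add(-1, 3), Add(-5, 9, Mul(-1, 729))), Rational(1, 47949)))) = Add(-94, Mul(-1, Mul(Mul(2, Add(-5, 9, -729)), Rational(1, 47949)))) = Add(-94, Mul(-1, Mul(Mul(2, -725), Rational(1, 47949)))) = Add(-94, Mul(-1, Mul(-1450, Rational(1, 47949)))) = Add(-94, Mul(-1, Rational(-1450, 47949))) = Add(-94, Rational(1450, 47949)) = Rational(-4505756, 47949)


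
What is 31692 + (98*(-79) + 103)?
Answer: 24053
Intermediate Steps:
31692 + (98*(-79) + 103) = 31692 + (-7742 + 103) = 31692 - 7639 = 24053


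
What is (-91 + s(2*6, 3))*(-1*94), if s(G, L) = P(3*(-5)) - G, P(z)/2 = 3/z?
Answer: 48598/5 ≈ 9719.6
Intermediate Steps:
P(z) = 6/z (P(z) = 2*(3/z) = 6/z)
s(G, L) = -⅖ - G (s(G, L) = 6/((3*(-5))) - G = 6/(-15) - G = 6*(-1/15) - G = -⅖ - G)
(-91 + s(2*6, 3))*(-1*94) = (-91 + (-⅖ - 2*6))*(-1*94) = (-91 + (-⅖ - 1*12))*(-94) = (-91 + (-⅖ - 12))*(-94) = (-91 - 62/5)*(-94) = -517/5*(-94) = 48598/5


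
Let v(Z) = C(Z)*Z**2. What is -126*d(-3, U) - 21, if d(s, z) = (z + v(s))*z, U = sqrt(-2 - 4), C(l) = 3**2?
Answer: 735 - 10206*I*sqrt(6) ≈ 735.0 - 25000.0*I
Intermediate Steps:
C(l) = 9
v(Z) = 9*Z**2
U = I*sqrt(6) (U = sqrt(-6) = I*sqrt(6) ≈ 2.4495*I)
d(s, z) = z*(z + 9*s**2) (d(s, z) = (z + 9*s**2)*z = z*(z + 9*s**2))
-126*d(-3, U) - 21 = -126*I*sqrt(6)*(I*sqrt(6) + 9*(-3)**2) - 21 = -126*I*sqrt(6)*(I*sqrt(6) + 9*9) - 21 = -126*I*sqrt(6)*(I*sqrt(6) + 81) - 21 = -126*I*sqrt(6)*(81 + I*sqrt(6)) - 21 = -21 - 126*I*sqrt(6)*(81 + I*sqrt(6))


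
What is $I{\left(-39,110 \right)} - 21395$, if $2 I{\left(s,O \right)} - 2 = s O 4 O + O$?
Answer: $-965139$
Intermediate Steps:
$I{\left(s,O \right)} = 1 + \frac{O}{2} + 2 s O^{2}$ ($I{\left(s,O \right)} = 1 + \frac{s O 4 O + O}{2} = 1 + \frac{O s 4 O + O}{2} = 1 + \frac{4 s O^{2} + O}{2} = 1 + \frac{O + 4 s O^{2}}{2} = 1 + \left(\frac{O}{2} + 2 s O^{2}\right) = 1 + \frac{O}{2} + 2 s O^{2}$)
$I{\left(-39,110 \right)} - 21395 = \left(1 + \frac{1}{2} \cdot 110 + 2 \left(-39\right) 110^{2}\right) - 21395 = \left(1 + 55 + 2 \left(-39\right) 12100\right) - 21395 = \left(1 + 55 - 943800\right) - 21395 = -943744 - 21395 = -965139$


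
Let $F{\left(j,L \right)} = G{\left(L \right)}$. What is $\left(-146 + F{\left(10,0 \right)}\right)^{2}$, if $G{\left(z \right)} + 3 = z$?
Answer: $22201$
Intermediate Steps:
$G{\left(z \right)} = -3 + z$
$F{\left(j,L \right)} = -3 + L$
$\left(-146 + F{\left(10,0 \right)}\right)^{2} = \left(-146 + \left(-3 + 0\right)\right)^{2} = \left(-146 - 3\right)^{2} = \left(-149\right)^{2} = 22201$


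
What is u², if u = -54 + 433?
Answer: 143641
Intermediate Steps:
u = 379
u² = 379² = 143641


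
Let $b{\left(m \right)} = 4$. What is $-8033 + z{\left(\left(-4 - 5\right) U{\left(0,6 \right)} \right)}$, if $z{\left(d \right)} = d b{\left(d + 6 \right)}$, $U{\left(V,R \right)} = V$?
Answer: $-8033$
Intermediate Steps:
$z{\left(d \right)} = 4 d$ ($z{\left(d \right)} = d 4 = 4 d$)
$-8033 + z{\left(\left(-4 - 5\right) U{\left(0,6 \right)} \right)} = -8033 + 4 \left(-4 - 5\right) 0 = -8033 + 4 \left(\left(-9\right) 0\right) = -8033 + 4 \cdot 0 = -8033 + 0 = -8033$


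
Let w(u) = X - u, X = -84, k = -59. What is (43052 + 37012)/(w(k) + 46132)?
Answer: 8896/5123 ≈ 1.7365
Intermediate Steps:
w(u) = -84 - u
(43052 + 37012)/(w(k) + 46132) = (43052 + 37012)/((-84 - 1*(-59)) + 46132) = 80064/((-84 + 59) + 46132) = 80064/(-25 + 46132) = 80064/46107 = 80064*(1/46107) = 8896/5123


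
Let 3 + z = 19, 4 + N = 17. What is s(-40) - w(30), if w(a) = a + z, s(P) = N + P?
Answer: -73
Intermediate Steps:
N = 13 (N = -4 + 17 = 13)
z = 16 (z = -3 + 19 = 16)
s(P) = 13 + P
w(a) = 16 + a (w(a) = a + 16 = 16 + a)
s(-40) - w(30) = (13 - 40) - (16 + 30) = -27 - 1*46 = -27 - 46 = -73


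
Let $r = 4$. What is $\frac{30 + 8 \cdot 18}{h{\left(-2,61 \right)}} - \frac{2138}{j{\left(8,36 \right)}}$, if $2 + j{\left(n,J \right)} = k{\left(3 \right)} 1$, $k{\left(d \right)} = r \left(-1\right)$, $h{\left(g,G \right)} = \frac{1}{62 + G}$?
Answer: $\frac{65275}{3} \approx 21758.0$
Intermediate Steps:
$k{\left(d \right)} = -4$ ($k{\left(d \right)} = 4 \left(-1\right) = -4$)
$j{\left(n,J \right)} = -6$ ($j{\left(n,J \right)} = -2 - 4 = -6$)
$\frac{30 + 8 \cdot 18}{h{\left(-2,61 \right)}} - \frac{2138}{j{\left(8,36 \right)}} = \frac{30 + 8 \cdot 18}{\frac{1}{62 + 61}} - \frac{2138}{-6} = \frac{30 + 144}{\frac{1}{123}} - - \frac{1069}{3} = 174 \frac{1}{\frac{1}{123}} + \frac{1069}{3} = 174 \cdot 123 + \frac{1069}{3} = 21402 + \frac{1069}{3} = \frac{65275}{3}$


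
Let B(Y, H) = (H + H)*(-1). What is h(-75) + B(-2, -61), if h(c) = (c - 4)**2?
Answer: 6363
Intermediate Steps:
B(Y, H) = -2*H (B(Y, H) = (2*H)*(-1) = -2*H)
h(c) = (-4 + c)**2
h(-75) + B(-2, -61) = (-4 - 75)**2 - 2*(-61) = (-79)**2 + 122 = 6241 + 122 = 6363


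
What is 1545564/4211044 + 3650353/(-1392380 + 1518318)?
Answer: 105178664443/3583313914 ≈ 29.352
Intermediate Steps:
1545564/4211044 + 3650353/(-1392380 + 1518318) = 1545564*(1/4211044) + 3650353/125938 = 10443/28453 + 3650353*(1/125938) = 10443/28453 + 3650353/125938 = 105178664443/3583313914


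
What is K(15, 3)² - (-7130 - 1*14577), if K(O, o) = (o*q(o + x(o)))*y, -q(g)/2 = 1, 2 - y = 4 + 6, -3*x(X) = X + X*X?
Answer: 24011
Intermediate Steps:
x(X) = -X/3 - X²/3 (x(X) = -(X + X*X)/3 = -(X + X²)/3 = -X/3 - X²/3)
y = -8 (y = 2 - (4 + 6) = 2 - 1*10 = 2 - 10 = -8)
q(g) = -2 (q(g) = -2*1 = -2)
K(O, o) = 16*o (K(O, o) = (o*(-2))*(-8) = -2*o*(-8) = 16*o)
K(15, 3)² - (-7130 - 1*14577) = (16*3)² - (-7130 - 1*14577) = 48² - (-7130 - 14577) = 2304 - 1*(-21707) = 2304 + 21707 = 24011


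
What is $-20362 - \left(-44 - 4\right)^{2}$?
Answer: $-22666$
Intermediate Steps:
$-20362 - \left(-44 - 4\right)^{2} = -20362 - \left(-48\right)^{2} = -20362 - 2304 = -22666$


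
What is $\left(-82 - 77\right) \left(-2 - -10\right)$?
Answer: $-1272$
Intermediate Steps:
$\left(-82 - 77\right) \left(-2 - -10\right) = - 159 \left(-2 + 10\right) = \left(-159\right) 8 = -1272$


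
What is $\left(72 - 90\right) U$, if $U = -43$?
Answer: $774$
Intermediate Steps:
$\left(72 - 90\right) U = \left(72 - 90\right) \left(-43\right) = \left(-18\right) \left(-43\right) = 774$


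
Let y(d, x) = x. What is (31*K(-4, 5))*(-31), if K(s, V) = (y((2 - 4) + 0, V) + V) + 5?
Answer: -14415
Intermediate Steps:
K(s, V) = 5 + 2*V (K(s, V) = (V + V) + 5 = 2*V + 5 = 5 + 2*V)
(31*K(-4, 5))*(-31) = (31*(5 + 2*5))*(-31) = (31*(5 + 10))*(-31) = (31*15)*(-31) = 465*(-31) = -14415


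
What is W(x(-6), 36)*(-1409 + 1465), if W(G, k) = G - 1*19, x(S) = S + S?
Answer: -1736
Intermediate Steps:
x(S) = 2*S
W(G, k) = -19 + G (W(G, k) = G - 19 = -19 + G)
W(x(-6), 36)*(-1409 + 1465) = (-19 + 2*(-6))*(-1409 + 1465) = (-19 - 12)*56 = -31*56 = -1736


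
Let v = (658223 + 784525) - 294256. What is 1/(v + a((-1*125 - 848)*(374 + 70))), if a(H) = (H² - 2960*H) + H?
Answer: 1/187913840144 ≈ 5.3216e-12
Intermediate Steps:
a(H) = H² - 2959*H
v = 1148492 (v = 1442748 - 294256 = 1148492)
1/(v + a((-1*125 - 848)*(374 + 70))) = 1/(1148492 + ((-1*125 - 848)*(374 + 70))*(-2959 + (-1*125 - 848)*(374 + 70))) = 1/(1148492 + ((-125 - 848)*444)*(-2959 + (-125 - 848)*444)) = 1/(1148492 + (-973*444)*(-2959 - 973*444)) = 1/(1148492 - 432012*(-2959 - 432012)) = 1/(1148492 - 432012*(-434971)) = 1/(1148492 + 187912691652) = 1/187913840144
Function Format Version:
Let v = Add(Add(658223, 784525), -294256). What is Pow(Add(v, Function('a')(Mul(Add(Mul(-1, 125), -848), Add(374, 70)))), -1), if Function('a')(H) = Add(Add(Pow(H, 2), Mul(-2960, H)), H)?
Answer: Rational(1, 187913840144) ≈ 5.3216e-12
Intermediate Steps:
Function('a')(H) = Add(Pow(H, 2), Mul(-2959, H))
v = 1148492 (v = Add(1442748, -294256) = 1148492)
Pow(Add(v, Function('a')(Mul(Add(Mul(-1, 125), -848), Add(374, 70)))), -1) = Pow(Add(1148492, Mul(Mul(Add(Mul(-1, 125), -848), Add(374, 70)), Add(-2959, Mul(Add(Mul(-1, 125), -848), Add(374, 70))))), -1) = Pow(Add(1148492, Mul(Mul(Add(-125, -848), 444), Add(-2959, Mul(Add(-125, -848), 444)))), -1) = Pow(Add(1148492, Mul(Mul(-973, 444), Add(-2959, Mul(-973, 444)))), -1) = Pow(Add(1148492, Mul(-432012, Add(-2959, -432012))), -1) = Pow(Add(1148492, Mul(-432012, -434971)), -1) = Pow(Add(1148492, 187912691652), -1) = Pow(187913840144, -1) = Rational(1, 187913840144)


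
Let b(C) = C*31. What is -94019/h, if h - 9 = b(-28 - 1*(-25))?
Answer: 94019/84 ≈ 1119.3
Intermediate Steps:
b(C) = 31*C
h = -84 (h = 9 + 31*(-28 - 1*(-25)) = 9 + 31*(-28 + 25) = 9 + 31*(-3) = 9 - 93 = -84)
-94019/h = -94019/(-84) = -94019*(-1/84) = 94019/84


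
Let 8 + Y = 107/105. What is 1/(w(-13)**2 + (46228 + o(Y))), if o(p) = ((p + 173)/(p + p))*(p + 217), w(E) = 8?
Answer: 76965/3370658548 ≈ 2.2834e-5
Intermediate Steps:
Y = -733/105 (Y = -8 + 107/105 = -733/105 ≈ -6.9809)
o(p) = (173 + p)*(217 + p)/(2*p) (o(p) = ((173 + p)/((2*p)))*(217 + p) = ((173 + p)*(1/(2*p)))*(217 + p) = ((173 + p)/(2*p))*(217 + p) = (173 + p)*(217 + p)/(2*p))
1/(w(-13)**2 + (46228 + o(Y))) = 1/(8**2 + (46228 + (37541 - 733*(390 - 733/105)/105)/(2*(-733/105)))) = 1/(64 + (46228 + (1/2)*(-105/733)*(37541 - 733/105*40217/105))) = 1/(64 + (46228 + (1/2)*(-105/733)*(37541 - 29479061/11025))) = 1/(64 + (46228 + (1/2)*(-105/733)*(384410464/11025))) = 1/(64 + (46228 - 192205232/76965)) = 1/(64 + 3365732788/76965) = 1/(3370658548/76965) = 76965/3370658548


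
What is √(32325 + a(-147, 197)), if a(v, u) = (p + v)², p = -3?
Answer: 5*√2193 ≈ 234.15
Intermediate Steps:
a(v, u) = (-3 + v)²
√(32325 + a(-147, 197)) = √(32325 + (-3 - 147)²) = √(32325 + (-150)²) = √(32325 + 22500) = √54825 = 5*√2193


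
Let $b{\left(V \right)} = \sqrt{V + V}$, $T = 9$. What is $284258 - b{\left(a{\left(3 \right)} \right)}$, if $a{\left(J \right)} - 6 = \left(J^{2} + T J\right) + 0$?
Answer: $284258 - 2 \sqrt{21} \approx 2.8425 \cdot 10^{5}$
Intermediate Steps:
$a{\left(J \right)} = 6 + J^{2} + 9 J$ ($a{\left(J \right)} = 6 + \left(\left(J^{2} + 9 J\right) + 0\right) = 6 + \left(J^{2} + 9 J\right) = 6 + J^{2} + 9 J$)
$b{\left(V \right)} = \sqrt{2} \sqrt{V}$ ($b{\left(V \right)} = \sqrt{2 V} = \sqrt{2} \sqrt{V}$)
$284258 - b{\left(a{\left(3 \right)} \right)} = 284258 - \sqrt{2} \sqrt{6 + 3^{2} + 9 \cdot 3} = 284258 - \sqrt{2} \sqrt{6 + 9 + 27} = 284258 - \sqrt{2} \sqrt{42} = 284258 - 2 \sqrt{21}$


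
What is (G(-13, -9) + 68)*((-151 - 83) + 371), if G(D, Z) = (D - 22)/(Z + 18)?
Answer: 79049/9 ≈ 8783.2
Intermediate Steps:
G(D, Z) = (-22 + D)/(18 + Z)
(G(-13, -9) + 68)*((-151 - 83) + 371) = ((-22 - 13)/(18 - 9) + 68)*((-151 - 83) + 371) = (-35/9 + 68)*(-234 + 371) = ((1/9)*(-35) + 68)*137 = (-35/9 + 68)*137 = (577/9)*137 = 79049/9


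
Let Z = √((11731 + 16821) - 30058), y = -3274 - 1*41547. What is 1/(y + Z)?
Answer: -44821/2008923547 - I*√1506/2008923547 ≈ -2.2311e-5 - 1.9317e-8*I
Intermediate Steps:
y = -44821 (y = -3274 - 41547 = -44821)
Z = I*√1506 (Z = √(28552 - 30058) = √(-1506) = I*√1506 ≈ 38.807*I)
1/(y + Z) = 1/(-44821 + I*√1506)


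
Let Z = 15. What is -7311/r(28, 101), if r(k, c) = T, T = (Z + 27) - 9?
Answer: -2437/11 ≈ -221.55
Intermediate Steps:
T = 33 (T = (15 + 27) - 9 = 42 - 9 = 33)
r(k, c) = 33
-7311/r(28, 101) = -7311/33 = -7311*1/33 = -2437/11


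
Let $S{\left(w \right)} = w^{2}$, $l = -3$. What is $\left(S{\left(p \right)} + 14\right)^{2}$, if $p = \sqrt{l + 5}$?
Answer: $256$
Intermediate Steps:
$p = \sqrt{2}$ ($p = \sqrt{-3 + 5} = \sqrt{2} \approx 1.4142$)
$\left(S{\left(p \right)} + 14\right)^{2} = \left(\left(\sqrt{2}\right)^{2} + 14\right)^{2} = \left(2 + 14\right)^{2} = 16^{2} = 256$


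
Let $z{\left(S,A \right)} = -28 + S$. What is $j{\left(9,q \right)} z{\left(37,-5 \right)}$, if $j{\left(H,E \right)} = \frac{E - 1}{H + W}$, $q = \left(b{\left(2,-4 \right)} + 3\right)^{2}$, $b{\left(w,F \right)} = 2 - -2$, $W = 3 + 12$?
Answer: $18$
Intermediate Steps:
$W = 15$
$b{\left(w,F \right)} = 4$ ($b{\left(w,F \right)} = 2 + 2 = 4$)
$q = 49$ ($q = \left(4 + 3\right)^{2} = 7^{2} = 49$)
$j{\left(H,E \right)} = \frac{-1 + E}{15 + H}$ ($j{\left(H,E \right)} = \frac{E - 1}{H + 15} = \frac{-1 + E}{15 + H}$)
$j{\left(9,q \right)} z{\left(37,-5 \right)} = \frac{-1 + 49}{15 + 9} \left(-28 + 37\right) = \frac{1}{24} \cdot 48 \cdot 9 = 2 \cdot 9 = 18$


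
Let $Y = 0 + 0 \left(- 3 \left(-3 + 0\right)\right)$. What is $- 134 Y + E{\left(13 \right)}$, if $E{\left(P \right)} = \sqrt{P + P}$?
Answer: $\sqrt{26} \approx 5.099$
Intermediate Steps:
$E{\left(P \right)} = \sqrt{2} \sqrt{P}$ ($E{\left(P \right)} = \sqrt{2 P} = \sqrt{2} \sqrt{P}$)
$Y = 0$ ($Y = 0 + 0 \left(\left(-3\right) \left(-3\right)\right) = 0 + 0 \cdot 9 = 0 + 0 = 0$)
$- 134 Y + E{\left(13 \right)} = \left(-134\right) 0 + \sqrt{2} \sqrt{13} = 0 + \sqrt{26} = \sqrt{26}$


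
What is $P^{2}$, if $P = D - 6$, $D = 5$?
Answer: $1$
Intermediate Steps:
$P = -1$ ($P = 5 - 6 = -1$)
$P^{2} = \left(-1\right)^{2} = 1$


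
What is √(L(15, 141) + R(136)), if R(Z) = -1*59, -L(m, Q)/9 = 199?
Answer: 5*I*√74 ≈ 43.012*I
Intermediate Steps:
L(m, Q) = -1791 (L(m, Q) = -9*199 = -1791)
R(Z) = -59
√(L(15, 141) + R(136)) = √(-1791 - 59) = √(-1850) = 5*I*√74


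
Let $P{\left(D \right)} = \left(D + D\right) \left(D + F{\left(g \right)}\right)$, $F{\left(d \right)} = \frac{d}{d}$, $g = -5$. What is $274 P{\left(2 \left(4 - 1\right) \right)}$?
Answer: $23016$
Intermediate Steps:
$F{\left(d \right)} = 1$
$P{\left(D \right)} = 2 D \left(1 + D\right)$ ($P{\left(D \right)} = \left(D + D\right) \left(D + 1\right) = 2 D \left(1 + D\right)$)
$274 P{\left(2 \left(4 - 1\right) \right)} = 274 \cdot 2 \cdot 2 \left(4 - 1\right) \left(1 + 2 \left(4 - 1\right)\right) = 274 \cdot 2 \cdot 2 \cdot 3 \left(1 + 2 \cdot 3\right) = 274 \cdot 2 \cdot 6 \left(1 + 6\right) = 274 \cdot 2 \cdot 6 \cdot 7 = 274 \cdot 84 = 23016$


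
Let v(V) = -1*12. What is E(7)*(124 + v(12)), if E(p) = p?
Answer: 784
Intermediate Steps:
v(V) = -12
E(7)*(124 + v(12)) = 7*(124 - 12) = 7*112 = 784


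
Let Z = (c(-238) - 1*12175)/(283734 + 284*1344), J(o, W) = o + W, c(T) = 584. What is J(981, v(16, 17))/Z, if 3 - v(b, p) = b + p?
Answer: -632823930/11591 ≈ -54596.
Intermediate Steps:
v(b, p) = 3 - b - p (v(b, p) = 3 - (b + p) = 3 + (-b - p) = 3 - b - p)
J(o, W) = W + o
Z = -11591/665430 (Z = (584 - 1*12175)/(283734 + 284*1344) = (584 - 12175)/(283734 + 381696) = -11591/665430 ≈ -0.017419)
J(981, v(16, 17))/Z = ((3 - 1*16 - 1*17) + 981)/(-11591/665430) = ((3 - 16 - 17) + 981)*(-665430/11591) = (-30 + 981)*(-665430/11591) = 951*(-665430/11591) = -632823930/11591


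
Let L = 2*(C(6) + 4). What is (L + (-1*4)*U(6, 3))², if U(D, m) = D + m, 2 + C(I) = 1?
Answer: 900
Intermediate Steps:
C(I) = -1 (C(I) = -2 + 1 = -1)
L = 6 (L = 2*(-1 + 4) = 2*3 = 6)
(L + (-1*4)*U(6, 3))² = (6 + (-1*4)*(6 + 3))² = (6 - 4*9)² = (6 - 36)² = (-30)² = 900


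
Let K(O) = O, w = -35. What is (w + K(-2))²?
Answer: 1369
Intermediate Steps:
(w + K(-2))² = (-35 - 2)² = (-37)² = 1369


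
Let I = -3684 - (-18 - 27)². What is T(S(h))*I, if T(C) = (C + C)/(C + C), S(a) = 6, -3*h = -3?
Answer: -5709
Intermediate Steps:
h = 1 (h = -⅓*(-3) = 1)
T(C) = 1 (T(C) = (2*C)/((2*C)) = (2*C)*(1/(2*C)) = 1)
I = -5709 (I = -3684 - 1*(-45)² = -3684 - 1*2025 = -3684 - 2025 = -5709)
T(S(h))*I = 1*(-5709) = -5709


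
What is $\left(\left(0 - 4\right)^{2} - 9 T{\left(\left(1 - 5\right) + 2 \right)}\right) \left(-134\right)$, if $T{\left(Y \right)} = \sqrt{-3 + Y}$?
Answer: $-2144 + 1206 i \sqrt{5} \approx -2144.0 + 2696.7 i$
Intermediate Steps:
$\left(\left(0 - 4\right)^{2} - 9 T{\left(\left(1 - 5\right) + 2 \right)}\right) \left(-134\right) = \left(\left(0 - 4\right)^{2} - 9 \sqrt{-3 + \left(\left(1 - 5\right) + 2\right)}\right) \left(-134\right) = \left(\left(-4\right)^{2} - 9 \sqrt{-3 + \left(-4 + 2\right)}\right) \left(-134\right) = \left(16 - 9 \sqrt{-3 - 2}\right) \left(-134\right) = \left(16 - 9 \sqrt{-5}\right) \left(-134\right) = \left(16 - 9 i \sqrt{5}\right) \left(-134\right) = -2144 + 1206 i \sqrt{5}$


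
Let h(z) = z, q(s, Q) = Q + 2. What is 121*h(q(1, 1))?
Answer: 363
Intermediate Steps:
q(s, Q) = 2 + Q
121*h(q(1, 1)) = 121*(2 + 1) = 121*3 = 363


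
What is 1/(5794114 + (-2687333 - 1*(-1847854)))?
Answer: 1/4954635 ≈ 2.0183e-7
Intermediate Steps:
1/(5794114 + (-2687333 - 1*(-1847854))) = 1/(5794114 + (-2687333 + 1847854)) = 1/(5794114 - 839479) = 1/4954635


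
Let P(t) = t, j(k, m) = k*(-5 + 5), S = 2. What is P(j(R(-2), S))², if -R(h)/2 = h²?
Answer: 0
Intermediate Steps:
R(h) = -2*h²
j(k, m) = 0 (j(k, m) = k*0 = 0)
P(j(R(-2), S))² = 0² = 0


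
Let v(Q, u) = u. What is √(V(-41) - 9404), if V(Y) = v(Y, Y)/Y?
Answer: I*√9403 ≈ 96.969*I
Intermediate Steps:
V(Y) = 1 (V(Y) = Y/Y = 1)
√(V(-41) - 9404) = √(1 - 9404) = √(-9403) = I*√9403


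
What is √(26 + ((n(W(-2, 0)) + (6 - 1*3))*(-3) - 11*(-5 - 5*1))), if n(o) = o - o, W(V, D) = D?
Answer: √127 ≈ 11.269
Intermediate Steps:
n(o) = 0
√(26 + ((n(W(-2, 0)) + (6 - 1*3))*(-3) - 11*(-5 - 5*1))) = √(26 + ((0 + (6 - 1*3))*(-3) - 11*(-5 - 5*1))) = √(26 + ((0 + (6 - 3))*(-3) - 11*(-5 - 5))) = √(26 + ((0 + 3)*(-3) - 11*(-10))) = √(26 + (3*(-3) + 110)) = √(26 + (-9 + 110)) = √(26 + 101) = √127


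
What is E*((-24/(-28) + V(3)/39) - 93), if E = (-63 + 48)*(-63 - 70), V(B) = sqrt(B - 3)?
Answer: -183825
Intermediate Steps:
V(B) = sqrt(-3 + B)
E = 1995 (E = -15*(-133) = 1995)
E*((-24/(-28) + V(3)/39) - 93) = 1995*((-24/(-28) + sqrt(-3 + 3)/39) - 93) = 1995*((-24*(-1/28) + sqrt(0)*(1/39)) - 93) = 1995*((6/7 + 0*(1/39)) - 93) = 1995*((6/7 + 0) - 93) = 1995*(6/7 - 93) = 1995*(-645/7) = -183825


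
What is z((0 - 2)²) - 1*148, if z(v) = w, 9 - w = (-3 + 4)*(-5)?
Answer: -134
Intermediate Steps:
w = 14 (w = 9 - (-3 + 4)*(-5) = 9 - (-5) = 9 - 1*(-5) = 9 + 5 = 14)
z(v) = 14
z((0 - 2)²) - 1*148 = 14 - 1*148 = 14 - 148 = -134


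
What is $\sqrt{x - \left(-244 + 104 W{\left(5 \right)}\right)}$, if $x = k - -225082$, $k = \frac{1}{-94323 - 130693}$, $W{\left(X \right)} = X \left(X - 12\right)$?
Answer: $\frac{\sqrt{2898263090897570}}{112508} \approx 478.5$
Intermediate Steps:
$W{\left(X \right)} = X \left(-12 + X\right)$
$k = - \frac{1}{225016}$ ($k = \frac{1}{-225016} = - \frac{1}{225016} \approx -4.4441 \cdot 10^{-6}$)
$x = \frac{50647051311}{225016}$ ($x = - \frac{1}{225016} - -225082 = - \frac{1}{225016} + 225082 = \frac{50647051311}{225016} \approx 2.2508 \cdot 10^{5}$)
$\sqrt{x - \left(-244 + 104 W{\left(5 \right)}\right)} = \sqrt{\frac{50647051311}{225016} - \left(-244 + 104 \cdot 5 \left(-12 + 5\right)\right)} = \sqrt{\frac{50647051311}{225016} - \left(-244 + 104 \cdot 5 \left(-7\right)\right)} = \sqrt{\frac{50647051311}{225016} + \left(\left(-104\right) \left(-35\right) + 244\right)} = \sqrt{\frac{50647051311}{225016} + \left(3640 + 244\right)} = \sqrt{\frac{50647051311}{225016} + 3884} = \sqrt{\frac{51521013455}{225016}} = \frac{\sqrt{2898263090897570}}{112508}$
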